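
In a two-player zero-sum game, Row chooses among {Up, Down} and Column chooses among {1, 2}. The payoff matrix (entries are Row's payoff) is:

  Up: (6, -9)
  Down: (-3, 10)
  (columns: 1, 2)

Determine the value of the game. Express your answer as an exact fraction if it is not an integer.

Row minima: Up → -9, Down → -3; maximin = -3.
Column maxima: 1 → 6, 2 → 10; minimax = 6.
-3 ≠ 6, so there is no saddle point; optimal play is mixed.
Let Row play Up with probability p. Expected payoff against 1: 6p + (-3)(1−p) = 9p − 3; against 2: (-9)p + 10(1−p) = −19p + 10.
Setting these equal: 9p − 3 = −19p + 10 ⇒ 28p = 13 ⇒ p = 13/28, and the value is (9)·(13/28) − 3 = 33/28.
For Column: with q = P(1), equating Up's and Down's payoffs gives 15q − 9 = −13q + 10 ⇒ q = 19/28.

33/28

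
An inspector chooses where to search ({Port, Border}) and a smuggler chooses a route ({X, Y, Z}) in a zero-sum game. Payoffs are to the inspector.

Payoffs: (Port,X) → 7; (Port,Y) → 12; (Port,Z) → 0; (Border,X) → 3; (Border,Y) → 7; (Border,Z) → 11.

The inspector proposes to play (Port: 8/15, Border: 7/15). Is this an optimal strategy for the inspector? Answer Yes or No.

Yes

Against X this mix gives (8/15)·7 + (7/15)·3 = 77/15.
Against Y this mix gives (8/15)·12 + (7/15)·7 = 29/3.
Against Z this mix gives (8/15)·0 + (7/15)·11 = 77/15.
All of the smuggler's active replies (X, Z) yield 77/15, and no column does worse for the inspector. The mix makes the smuggler indifferent and guarantees 77/15, so it is optimal.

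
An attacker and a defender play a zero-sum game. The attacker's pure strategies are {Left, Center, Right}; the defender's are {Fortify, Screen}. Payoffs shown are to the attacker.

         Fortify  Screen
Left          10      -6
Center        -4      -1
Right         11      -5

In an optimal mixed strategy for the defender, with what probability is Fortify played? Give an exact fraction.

Row minima: Left → -6, Center → -4, Right → -5; maximin = -4.
Column maxima: Fortify → 11, Screen → -1; minimax = -1.
-4 ≠ -1, so there is no saddle point; optimal play is mixed.
Left is strictly dominated by Right, so the attacker never plays it.
On the remaining 2×2 (Center, Right vs Fortify, Screen):
Let the attacker play Center with probability p. Expected payoff against Fortify: (-4)p + 11(1−p) = −15p + 11; against Screen: (-1)p + (-5)(1−p) = 4p − 5.
Setting these equal: −15p + 11 = 4p − 5 ⇒ −19p = -16 ⇒ p = 16/19, and the value is (-15)·(16/19) + 11 = -31/19.
For the defender: with q = P(Fortify), equating Center's and Right's payoffs gives −3q − 1 = 16q − 5 ⇒ q = 4/19.

4/19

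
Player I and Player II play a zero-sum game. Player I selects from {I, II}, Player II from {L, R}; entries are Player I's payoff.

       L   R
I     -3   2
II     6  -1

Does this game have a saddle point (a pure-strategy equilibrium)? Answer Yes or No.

Row minima: I → -3, II → -1; maximin = -1.
Column maxima: L → 6, R → 2; minimax = 2.
-1 ≠ 2, so no pure-strategy equilibrium exists.

No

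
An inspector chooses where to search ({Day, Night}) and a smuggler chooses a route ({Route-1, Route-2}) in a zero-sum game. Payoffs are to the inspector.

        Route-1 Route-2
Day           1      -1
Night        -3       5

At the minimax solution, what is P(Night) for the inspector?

Row minima: Day → -1, Night → -3; maximin = -1.
Column maxima: Route-1 → 1, Route-2 → 5; minimax = 1.
-1 ≠ 1, so there is no saddle point; optimal play is mixed.
Let the inspector play Day with probability p. Expected payoff against Route-1: 1p + (-3)(1−p) = 4p − 3; against Route-2: (-1)p + 5(1−p) = −6p + 5.
Setting these equal: 4p − 3 = −6p + 5 ⇒ 10p = 8 ⇒ p = 4/5, and the value is (4)·(4/5) − 3 = 1/5.
For the smuggler: with q = P(Route-1), equating Day's and Night's payoffs gives 2q − 1 = −8q + 5 ⇒ q = 3/5.

1/5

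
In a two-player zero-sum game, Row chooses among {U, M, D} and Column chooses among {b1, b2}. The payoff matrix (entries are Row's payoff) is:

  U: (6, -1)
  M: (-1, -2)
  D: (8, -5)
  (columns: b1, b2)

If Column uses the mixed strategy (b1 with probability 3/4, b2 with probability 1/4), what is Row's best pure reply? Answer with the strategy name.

Expected payoff of U: (3/4)·6 + (1/4)·(-1) = 17/4.
Expected payoff of M: (3/4)·(-1) + (1/4)·(-2) = -5/4.
Expected payoff of D: (3/4)·8 + (1/4)·(-5) = 19/4.
The largest is 19/4, so Row's best response is D.

D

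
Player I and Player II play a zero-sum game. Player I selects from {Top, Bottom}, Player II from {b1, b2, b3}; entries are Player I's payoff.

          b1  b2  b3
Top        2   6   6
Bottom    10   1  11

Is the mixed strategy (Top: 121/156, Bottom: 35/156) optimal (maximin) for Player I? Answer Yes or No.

No

Against b1 this mix gives (121/156)·2 + (35/156)·10 = 148/39.
Against b2 this mix gives (121/156)·6 + (35/156)·1 = 761/156.
Against b3 this mix gives (121/156)·6 + (35/156)·11 = 1111/156.
Player II will play b1, holding Player I to 148/39. Shifting weight toward the row that does better against b1 would raise this floor (the equalizing mix achieves 58/13 against both b1 and b2), so the proposed strategy is not optimal.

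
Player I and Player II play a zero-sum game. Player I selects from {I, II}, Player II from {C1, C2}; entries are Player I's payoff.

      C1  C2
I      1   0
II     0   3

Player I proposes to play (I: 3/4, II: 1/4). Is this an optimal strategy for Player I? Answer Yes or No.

Yes

Against C1 this mix gives (3/4)·1 + (1/4)·0 = 3/4.
Against C2 this mix gives (3/4)·0 + (1/4)·3 = 3/4.
All of Player II's active replies (C1, C2) yield 3/4, and no column does worse for Player I. The mix makes Player II indifferent and guarantees 3/4, so it is optimal.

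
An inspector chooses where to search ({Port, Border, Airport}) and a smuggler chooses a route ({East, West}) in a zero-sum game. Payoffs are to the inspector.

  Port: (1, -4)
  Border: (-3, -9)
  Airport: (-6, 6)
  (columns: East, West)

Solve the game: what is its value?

-18/17

Row minima: Port → -4, Border → -9, Airport → -6; maximin = -4.
Column maxima: East → 1, West → 6; minimax = 1.
-4 ≠ 1, so there is no saddle point; optimal play is mixed.
Border is strictly dominated by Port, so the inspector never plays it.
On the remaining 2×2 (Port, Airport vs East, West):
Let the inspector play Port with probability p. Expected payoff against East: 1p + (-6)(1−p) = 7p − 6; against West: (-4)p + 6(1−p) = −10p + 6.
Setting these equal: 7p − 6 = −10p + 6 ⇒ 17p = 12 ⇒ p = 12/17, and the value is (7)·(12/17) − 6 = -18/17.
For the smuggler: with q = P(East), equating Port's and Airport's payoffs gives 5q − 4 = −12q + 6 ⇒ q = 10/17.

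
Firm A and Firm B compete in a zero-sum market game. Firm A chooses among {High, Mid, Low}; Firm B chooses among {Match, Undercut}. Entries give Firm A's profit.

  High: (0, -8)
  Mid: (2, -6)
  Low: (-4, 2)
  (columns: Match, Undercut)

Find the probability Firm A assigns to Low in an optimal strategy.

4/7

Row minima: High → -8, Mid → -6, Low → -4; maximin = -4.
Column maxima: Match → 2, Undercut → 2; minimax = 2.
-4 ≠ 2, so there is no saddle point; optimal play is mixed.
High is strictly dominated by Mid, so Firm A never plays it.
On the remaining 2×2 (Mid, Low vs Match, Undercut):
Let Firm A play Mid with probability p. Expected payoff against Match: 2p + (-4)(1−p) = 6p − 4; against Undercut: (-6)p + 2(1−p) = −8p + 2.
Setting these equal: 6p − 4 = −8p + 2 ⇒ 14p = 6 ⇒ p = 3/7, and the value is (6)·(3/7) − 4 = -10/7.
For Firm B: with q = P(Match), equating Mid's and Low's payoffs gives 8q − 6 = −6q + 2 ⇒ q = 4/7.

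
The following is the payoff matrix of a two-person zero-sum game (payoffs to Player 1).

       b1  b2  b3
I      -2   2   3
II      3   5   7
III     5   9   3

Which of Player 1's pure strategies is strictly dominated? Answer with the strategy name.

I

II gives a strictly higher payoff than I against every column: 3 > -2, 5 > 2, 7 > 3.
So I is strictly dominated and Player 1 never plays it.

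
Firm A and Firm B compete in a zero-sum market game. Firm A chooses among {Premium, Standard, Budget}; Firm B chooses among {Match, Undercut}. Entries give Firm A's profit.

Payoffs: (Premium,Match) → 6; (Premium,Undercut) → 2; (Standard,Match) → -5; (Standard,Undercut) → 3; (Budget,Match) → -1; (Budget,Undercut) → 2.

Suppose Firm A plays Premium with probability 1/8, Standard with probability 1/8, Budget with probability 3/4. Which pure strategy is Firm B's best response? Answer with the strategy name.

Match

If Firm B plays Match, Firm A's expected payoff is (1/8)·6 + (1/8)·(-5) + (3/4)·(-1) = -5/8.
If Firm B plays Undercut, Firm A's expected payoff is (1/8)·2 + (1/8)·3 + (3/4)·2 = 17/8.
Firm B minimizes Firm A's payoff; the smallest is -5/8, so the best response is Match.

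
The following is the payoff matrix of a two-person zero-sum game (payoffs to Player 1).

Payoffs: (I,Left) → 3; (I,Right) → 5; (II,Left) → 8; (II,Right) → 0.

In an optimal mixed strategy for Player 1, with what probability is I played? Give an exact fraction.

Row minima: I → 3, II → 0; maximin = 3.
Column maxima: Left → 8, Right → 5; minimax = 5.
3 ≠ 5, so there is no saddle point; optimal play is mixed.
Let Player 1 play I with probability p. Expected payoff against Left: 3p + 8(1−p) = −5p + 8; against Right: 5p + 0(1−p) = 5p.
Setting these equal: −5p + 8 = 5p ⇒ −10p = -8 ⇒ p = 4/5, and the value is (-5)·(4/5) + 8 = 4.
For Player 2: with q = P(Left), equating I's and II's payoffs gives −2q + 5 = 8q ⇒ q = 1/2.

4/5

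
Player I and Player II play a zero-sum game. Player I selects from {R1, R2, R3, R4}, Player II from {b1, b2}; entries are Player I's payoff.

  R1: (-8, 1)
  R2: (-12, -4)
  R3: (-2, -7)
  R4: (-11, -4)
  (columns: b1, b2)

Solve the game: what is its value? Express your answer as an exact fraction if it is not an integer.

-29/7

Row minima: R1 → -8, R2 → -12, R3 → -7, R4 → -11; maximin = -7.
Column maxima: b1 → -2, b2 → 1; minimax = -2.
-7 ≠ -2, so there is no saddle point; optimal play is mixed.
R2 is strictly dominated by R1, so Player I never plays it.
R4 is strictly dominated by R1, so Player I never plays it.
On the remaining 2×2 (R1, R3 vs b1, b2):
Let Player I play R1 with probability p. Expected payoff against b1: (-8)p + (-2)(1−p) = −6p − 2; against b2: 1p + (-7)(1−p) = 8p − 7.
Setting these equal: −6p − 2 = 8p − 7 ⇒ −14p = -5 ⇒ p = 5/14, and the value is (-6)·(5/14) − 2 = -29/7.
For Player II: with q = P(b1), equating R1's and R3's payoffs gives −9q + 1 = 5q − 7 ⇒ q = 4/7.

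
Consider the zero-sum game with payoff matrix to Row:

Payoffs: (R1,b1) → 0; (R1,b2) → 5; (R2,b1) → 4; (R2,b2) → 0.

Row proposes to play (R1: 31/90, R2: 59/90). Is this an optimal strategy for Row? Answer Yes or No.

No

Against b1 this mix gives (31/90)·0 + (59/90)·4 = 118/45.
Against b2 this mix gives (31/90)·5 + (59/90)·0 = 31/18.
Column will play b2, holding Row to 31/18. Shifting weight toward the row that does better against b2 would raise this floor (the equalizing mix achieves 20/9 against both b2 and b1), so the proposed strategy is not optimal.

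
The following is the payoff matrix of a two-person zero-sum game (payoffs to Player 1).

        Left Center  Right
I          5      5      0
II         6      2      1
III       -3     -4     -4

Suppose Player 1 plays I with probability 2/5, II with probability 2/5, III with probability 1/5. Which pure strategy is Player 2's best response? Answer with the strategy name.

If Player 2 plays Left, Player 1's expected payoff is (2/5)·5 + (2/5)·6 + (1/5)·(-3) = 19/5.
If Player 2 plays Center, Player 1's expected payoff is (2/5)·5 + (2/5)·2 + (1/5)·(-4) = 2.
If Player 2 plays Right, Player 1's expected payoff is (2/5)·0 + (2/5)·1 + (1/5)·(-4) = -2/5.
Player 2 minimizes Player 1's payoff; the smallest is -2/5, so the best response is Right.

Right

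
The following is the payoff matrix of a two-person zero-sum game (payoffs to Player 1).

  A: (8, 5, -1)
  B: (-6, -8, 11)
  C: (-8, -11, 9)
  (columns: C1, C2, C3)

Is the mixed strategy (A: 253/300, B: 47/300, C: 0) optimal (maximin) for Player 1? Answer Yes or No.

No

Against C1 this mix gives (253/300)·8 + (47/300)·(-6) = 871/150.
Against C2 this mix gives (253/300)·5 + (47/300)·(-8) = 889/300.
Against C3 this mix gives (253/300)·(-1) + (47/300)·11 = 22/25.
Player 2 will play C3, holding Player 1 to 22/25. Shifting weight toward the row that does better against C3 would raise this floor (the equalizing mix achieves 47/25 against both C3 and C2), so the proposed strategy is not optimal.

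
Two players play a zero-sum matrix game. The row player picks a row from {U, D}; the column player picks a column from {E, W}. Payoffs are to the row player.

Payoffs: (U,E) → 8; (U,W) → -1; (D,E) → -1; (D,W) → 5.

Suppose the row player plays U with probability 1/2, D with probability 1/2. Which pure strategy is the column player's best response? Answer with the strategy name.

If the column player plays E, the row player's expected payoff is (1/2)·8 + (1/2)·(-1) = 7/2.
If the column player plays W, the row player's expected payoff is (1/2)·(-1) + (1/2)·5 = 2.
The column player minimizes the row player's payoff; the smallest is 2, so the best response is W.

W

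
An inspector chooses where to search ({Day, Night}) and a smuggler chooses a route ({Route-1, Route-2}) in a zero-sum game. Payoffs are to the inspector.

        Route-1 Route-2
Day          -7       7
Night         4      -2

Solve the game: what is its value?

Row minima: Day → -7, Night → -2; maximin = -2.
Column maxima: Route-1 → 4, Route-2 → 7; minimax = 4.
-2 ≠ 4, so there is no saddle point; optimal play is mixed.
Let the inspector play Day with probability p. Expected payoff against Route-1: (-7)p + 4(1−p) = −11p + 4; against Route-2: 7p + (-2)(1−p) = 9p − 2.
Setting these equal: −11p + 4 = 9p − 2 ⇒ −20p = -6 ⇒ p = 3/10, and the value is (-11)·(3/10) + 4 = 7/10.
For the smuggler: with q = P(Route-1), equating Day's and Night's payoffs gives −14q + 7 = 6q − 2 ⇒ q = 9/20.

7/10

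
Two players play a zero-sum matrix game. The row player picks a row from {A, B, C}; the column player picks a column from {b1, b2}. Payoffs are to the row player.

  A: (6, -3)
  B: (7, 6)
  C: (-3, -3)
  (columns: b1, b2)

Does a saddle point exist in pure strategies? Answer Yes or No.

Row minima: A → -3, B → 6, C → -3; maximin = 6.
Column maxima: b1 → 7, b2 → 6; minimax = 6.
maximin = minimax = 6, so a saddle point exists.

Yes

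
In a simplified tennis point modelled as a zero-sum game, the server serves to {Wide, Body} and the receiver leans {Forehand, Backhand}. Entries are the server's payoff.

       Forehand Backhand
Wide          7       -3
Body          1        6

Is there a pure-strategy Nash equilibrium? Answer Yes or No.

Row minima: Wide → -3, Body → 1; maximin = 1.
Column maxima: Forehand → 7, Backhand → 6; minimax = 6.
1 ≠ 6, so no pure-strategy equilibrium exists.

No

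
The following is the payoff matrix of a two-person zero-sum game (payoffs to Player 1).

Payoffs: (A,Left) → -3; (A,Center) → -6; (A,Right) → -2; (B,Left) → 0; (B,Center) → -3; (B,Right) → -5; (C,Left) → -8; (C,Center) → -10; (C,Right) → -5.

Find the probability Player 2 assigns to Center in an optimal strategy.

1/2

Row minima: A → -6, B → -5, C → -10; maximin = -5.
Column maxima: Left → 0, Center → -3, Right → -2; minimax = -3.
-5 ≠ -3, so there is no saddle point; optimal play is mixed.
C is strictly dominated by A, so Player 1 never plays it.
Left is strictly dominated by Center (it gives Player 1 strictly more in every row), so Player 2 never plays it.
On the remaining 2×2 (A, B vs Center, Right):
Let Player 1 play A with probability p. Expected payoff against Center: (-6)p + (-3)(1−p) = −3p − 3; against Right: (-2)p + (-5)(1−p) = 3p − 5.
Setting these equal: −3p − 3 = 3p − 5 ⇒ −6p = -2 ⇒ p = 1/3, and the value is (-3)·(1/3) − 3 = -4.
For Player 2: with q = P(Center), equating A's and B's payoffs gives −4q − 2 = 2q − 5 ⇒ q = 1/2.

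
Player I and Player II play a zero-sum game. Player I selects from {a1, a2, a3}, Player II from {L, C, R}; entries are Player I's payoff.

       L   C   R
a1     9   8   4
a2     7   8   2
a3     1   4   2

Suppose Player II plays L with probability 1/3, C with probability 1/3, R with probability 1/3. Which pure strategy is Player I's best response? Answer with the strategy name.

a1

Expected payoff of a1: (1/3)·9 + (1/3)·8 + (1/3)·4 = 7.
Expected payoff of a2: (1/3)·7 + (1/3)·8 + (1/3)·2 = 17/3.
Expected payoff of a3: (1/3)·1 + (1/3)·4 + (1/3)·2 = 7/3.
The largest is 7, so Player I's best response is a1.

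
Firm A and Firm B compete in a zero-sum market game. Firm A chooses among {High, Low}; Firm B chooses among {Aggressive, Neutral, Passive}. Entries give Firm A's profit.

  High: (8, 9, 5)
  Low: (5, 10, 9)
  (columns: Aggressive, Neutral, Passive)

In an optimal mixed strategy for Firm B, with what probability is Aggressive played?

Row minima: High → 5, Low → 5; maximin = 5.
Column maxima: Aggressive → 8, Neutral → 10, Passive → 9; minimax = 8.
5 ≠ 8, so there is no saddle point; optimal play is mixed.
Neutral is strictly dominated by Aggressive (it gives Firm A strictly more in every row), so Firm B never plays it.
On the remaining 2×2 (High, Low vs Aggressive, Passive):
Let Firm A play High with probability p. Expected payoff against Aggressive: 8p + 5(1−p) = 3p + 5; against Passive: 5p + 9(1−p) = −4p + 9.
Setting these equal: 3p + 5 = −4p + 9 ⇒ 7p = 4 ⇒ p = 4/7, and the value is (3)·(4/7) + 5 = 47/7.
For Firm B: with q = P(Aggressive), equating High's and Low's payoffs gives 3q + 5 = −4q + 9 ⇒ q = 4/7.

4/7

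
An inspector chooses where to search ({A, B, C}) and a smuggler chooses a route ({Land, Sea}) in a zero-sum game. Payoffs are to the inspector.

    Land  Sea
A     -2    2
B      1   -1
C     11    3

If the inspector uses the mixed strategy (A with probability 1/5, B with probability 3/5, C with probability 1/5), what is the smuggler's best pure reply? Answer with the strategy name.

Sea

If the smuggler plays Land, the inspector's expected payoff is (1/5)·(-2) + (3/5)·1 + (1/5)·11 = 12/5.
If the smuggler plays Sea, the inspector's expected payoff is (1/5)·2 + (3/5)·(-1) + (1/5)·3 = 2/5.
The smuggler minimizes the inspector's payoff; the smallest is 2/5, so the best response is Sea.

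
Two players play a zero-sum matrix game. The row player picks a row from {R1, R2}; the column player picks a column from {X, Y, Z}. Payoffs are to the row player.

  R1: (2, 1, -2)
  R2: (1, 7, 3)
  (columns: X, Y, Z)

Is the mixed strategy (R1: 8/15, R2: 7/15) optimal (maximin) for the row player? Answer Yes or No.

No

Against X this mix gives (8/15)·2 + (7/15)·1 = 23/15.
Against Y this mix gives (8/15)·1 + (7/15)·7 = 19/5.
Against Z this mix gives (8/15)·(-2) + (7/15)·3 = 1/3.
The column player will play Z, holding the row player to 1/3. Shifting weight toward the row that does better against Z would raise this floor (the equalizing mix achieves 4/3 against both Z and X), so the proposed strategy is not optimal.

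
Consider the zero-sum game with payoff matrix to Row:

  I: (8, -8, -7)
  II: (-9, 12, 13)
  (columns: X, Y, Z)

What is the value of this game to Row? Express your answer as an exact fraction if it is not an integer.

24/37

Row minima: I → -8, II → -9; maximin = -8.
Column maxima: X → 8, Y → 12, Z → 13; minimax = 8.
-8 ≠ 8, so there is no saddle point; optimal play is mixed.
Z is strictly dominated by Y (it gives Row strictly more in every row), so Column never plays it.
On the remaining 2×2 (I, II vs X, Y):
Let Row play I with probability p. Expected payoff against X: 8p + (-9)(1−p) = 17p − 9; against Y: (-8)p + 12(1−p) = −20p + 12.
Setting these equal: 17p − 9 = −20p + 12 ⇒ 37p = 21 ⇒ p = 21/37, and the value is (17)·(21/37) − 9 = 24/37.
For Column: with q = P(X), equating I's and II's payoffs gives 16q − 8 = −21q + 12 ⇒ q = 20/37.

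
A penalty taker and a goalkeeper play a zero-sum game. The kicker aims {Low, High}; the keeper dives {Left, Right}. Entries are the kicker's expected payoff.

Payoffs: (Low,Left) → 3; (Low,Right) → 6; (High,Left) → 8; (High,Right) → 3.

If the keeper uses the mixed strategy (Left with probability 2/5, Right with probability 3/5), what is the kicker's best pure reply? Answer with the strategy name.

High

Expected payoff of Low: (2/5)·3 + (3/5)·6 = 24/5.
Expected payoff of High: (2/5)·8 + (3/5)·3 = 5.
The largest is 5, so the kicker's best response is High.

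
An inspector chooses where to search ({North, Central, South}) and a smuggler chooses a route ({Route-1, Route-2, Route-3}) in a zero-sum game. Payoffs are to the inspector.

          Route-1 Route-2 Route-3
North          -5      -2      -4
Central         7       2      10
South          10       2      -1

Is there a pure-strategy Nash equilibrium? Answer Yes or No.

Yes

Row minima: North → -5, Central → 2, South → -1; maximin = 2.
Column maxima: Route-1 → 10, Route-2 → 2, Route-3 → 10; minimax = 2.
maximin = minimax = 2, so a saddle point exists.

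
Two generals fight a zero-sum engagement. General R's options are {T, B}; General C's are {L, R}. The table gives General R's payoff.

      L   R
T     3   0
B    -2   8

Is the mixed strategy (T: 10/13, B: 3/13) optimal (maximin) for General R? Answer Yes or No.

Against L this mix gives (10/13)·3 + (3/13)·(-2) = 24/13.
Against R this mix gives (10/13)·0 + (3/13)·8 = 24/13.
All of General C's active replies (L, R) yield 24/13, and no column does worse for General R. The mix makes General C indifferent and guarantees 24/13, so it is optimal.

Yes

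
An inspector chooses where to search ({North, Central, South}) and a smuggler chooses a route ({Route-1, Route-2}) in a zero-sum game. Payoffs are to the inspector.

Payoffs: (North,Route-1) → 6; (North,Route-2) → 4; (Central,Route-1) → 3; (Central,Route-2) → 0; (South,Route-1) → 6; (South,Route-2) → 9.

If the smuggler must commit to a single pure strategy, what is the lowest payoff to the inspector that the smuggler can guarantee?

6

Column maxima: Route-1 → 6, Route-2 → 9.
The smallest of these is 6.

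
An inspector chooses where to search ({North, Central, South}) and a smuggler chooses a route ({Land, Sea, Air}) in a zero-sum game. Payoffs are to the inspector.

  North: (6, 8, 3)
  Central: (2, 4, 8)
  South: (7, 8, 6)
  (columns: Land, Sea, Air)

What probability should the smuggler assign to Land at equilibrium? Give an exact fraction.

2/7

Row minima: North → 3, Central → 2, South → 6; maximin = 6.
Column maxima: Land → 7, Sea → 8, Air → 8; minimax = 7.
6 ≠ 7, so there is no saddle point; optimal play is mixed.
Sea is strictly dominated by Land (it gives the inspector strictly more in every row), so the smuggler never plays it.
With Sea eliminated, North is strictly dominated by South (South gives the inspector strictly more in every remaining column), so the inspector never plays it.
On the remaining 2×2 (Central, South vs Land, Air):
Let the inspector play Central with probability p. Expected payoff against Land: 2p + 7(1−p) = −5p + 7; against Air: 8p + 6(1−p) = 2p + 6.
Setting these equal: −5p + 7 = 2p + 6 ⇒ −7p = -1 ⇒ p = 1/7, and the value is (-5)·(1/7) + 7 = 44/7.
For the smuggler: with q = P(Land), equating Central's and South's payoffs gives −6q + 8 = q + 6 ⇒ q = 2/7.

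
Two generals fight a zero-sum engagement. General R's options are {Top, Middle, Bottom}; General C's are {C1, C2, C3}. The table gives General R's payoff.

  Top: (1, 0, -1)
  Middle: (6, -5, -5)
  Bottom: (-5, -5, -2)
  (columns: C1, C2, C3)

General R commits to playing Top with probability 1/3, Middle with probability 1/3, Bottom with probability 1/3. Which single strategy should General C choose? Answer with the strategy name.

If General C plays C1, General R's expected payoff is (1/3)·1 + (1/3)·6 + (1/3)·(-5) = 2/3.
If General C plays C2, General R's expected payoff is (1/3)·0 + (1/3)·(-5) + (1/3)·(-5) = -10/3.
If General C plays C3, General R's expected payoff is (1/3)·(-1) + (1/3)·(-5) + (1/3)·(-2) = -8/3.
General C minimizes General R's payoff; the smallest is -10/3, so the best response is C2.

C2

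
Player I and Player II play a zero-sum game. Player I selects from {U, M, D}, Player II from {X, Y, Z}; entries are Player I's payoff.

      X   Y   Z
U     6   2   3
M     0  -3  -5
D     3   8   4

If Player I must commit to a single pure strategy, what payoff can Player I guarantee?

Row minima: U → 2, M → -5, D → 3.
The best of these is 3.

3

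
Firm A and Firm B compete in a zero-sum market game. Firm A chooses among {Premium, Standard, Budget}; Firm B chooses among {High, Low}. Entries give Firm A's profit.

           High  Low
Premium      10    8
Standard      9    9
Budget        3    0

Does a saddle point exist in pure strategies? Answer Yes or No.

Yes

Row minima: Premium → 8, Standard → 9, Budget → 0; maximin = 9.
Column maxima: High → 10, Low → 9; minimax = 9.
maximin = minimax = 9, so a saddle point exists.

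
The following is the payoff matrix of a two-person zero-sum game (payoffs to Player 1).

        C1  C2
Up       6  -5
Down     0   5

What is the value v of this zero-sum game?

Row minima: Up → -5, Down → 0; maximin = 0.
Column maxima: C1 → 6, C2 → 5; minimax = 5.
0 ≠ 5, so there is no saddle point; optimal play is mixed.
Let Player 1 play Up with probability p. Expected payoff against C1: 6p + 0(1−p) = 6p; against C2: (-5)p + 5(1−p) = −10p + 5.
Setting these equal: 6p = −10p + 5 ⇒ 16p = 5 ⇒ p = 5/16, and the value is (6)·(5/16) = 15/8.
For Player 2: with q = P(C1), equating Up's and Down's payoffs gives 11q − 5 = −5q + 5 ⇒ q = 5/8.

15/8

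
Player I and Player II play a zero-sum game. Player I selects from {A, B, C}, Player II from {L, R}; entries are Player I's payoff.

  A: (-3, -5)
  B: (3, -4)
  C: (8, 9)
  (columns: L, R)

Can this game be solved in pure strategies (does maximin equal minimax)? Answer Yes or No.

Row minima: A → -5, B → -4, C → 8; maximin = 8.
Column maxima: L → 8, R → 9; minimax = 8.
maximin = minimax = 8, so a saddle point exists.

Yes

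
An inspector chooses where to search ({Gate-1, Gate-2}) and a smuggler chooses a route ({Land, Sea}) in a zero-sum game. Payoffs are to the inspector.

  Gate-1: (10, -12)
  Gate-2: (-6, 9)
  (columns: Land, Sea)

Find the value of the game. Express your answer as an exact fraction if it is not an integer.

18/37

Row minima: Gate-1 → -12, Gate-2 → -6; maximin = -6.
Column maxima: Land → 10, Sea → 9; minimax = 9.
-6 ≠ 9, so there is no saddle point; optimal play is mixed.
Let the inspector play Gate-1 with probability p. Expected payoff against Land: 10p + (-6)(1−p) = 16p − 6; against Sea: (-12)p + 9(1−p) = −21p + 9.
Setting these equal: 16p − 6 = −21p + 9 ⇒ 37p = 15 ⇒ p = 15/37, and the value is (16)·(15/37) − 6 = 18/37.
For the smuggler: with q = P(Land), equating Gate-1's and Gate-2's payoffs gives 22q − 12 = −15q + 9 ⇒ q = 21/37.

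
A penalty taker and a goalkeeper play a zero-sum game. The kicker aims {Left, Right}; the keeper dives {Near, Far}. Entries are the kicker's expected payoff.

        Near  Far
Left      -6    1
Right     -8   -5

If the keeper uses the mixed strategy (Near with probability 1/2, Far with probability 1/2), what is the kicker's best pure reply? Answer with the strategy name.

Left

Expected payoff of Left: (1/2)·(-6) + (1/2)·1 = -5/2.
Expected payoff of Right: (1/2)·(-8) + (1/2)·(-5) = -13/2.
The largest is -5/2, so the kicker's best response is Left.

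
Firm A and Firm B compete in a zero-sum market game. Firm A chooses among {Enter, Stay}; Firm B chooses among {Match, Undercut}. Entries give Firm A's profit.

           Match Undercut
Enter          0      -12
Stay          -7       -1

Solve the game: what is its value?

Row minima: Enter → -12, Stay → -7; maximin = -7.
Column maxima: Match → 0, Undercut → -1; minimax = -1.
-7 ≠ -1, so there is no saddle point; optimal play is mixed.
Let Firm A play Enter with probability p. Expected payoff against Match: 0p + (-7)(1−p) = 7p − 7; against Undercut: (-12)p + (-1)(1−p) = −11p − 1.
Setting these equal: 7p − 7 = −11p − 1 ⇒ 18p = 6 ⇒ p = 1/3, and the value is (7)·(1/3) − 7 = -14/3.
For Firm B: with q = P(Match), equating Enter's and Stay's payoffs gives 12q − 12 = −6q − 1 ⇒ q = 11/18.

-14/3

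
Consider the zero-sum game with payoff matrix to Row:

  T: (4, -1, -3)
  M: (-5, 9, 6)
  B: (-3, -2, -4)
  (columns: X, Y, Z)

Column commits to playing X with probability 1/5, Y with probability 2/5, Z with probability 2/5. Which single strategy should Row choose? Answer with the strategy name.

M

Expected payoff of T: (1/5)·4 + (2/5)·(-1) + (2/5)·(-3) = -4/5.
Expected payoff of M: (1/5)·(-5) + (2/5)·9 + (2/5)·6 = 5.
Expected payoff of B: (1/5)·(-3) + (2/5)·(-2) + (2/5)·(-4) = -3.
The largest is 5, so Row's best response is M.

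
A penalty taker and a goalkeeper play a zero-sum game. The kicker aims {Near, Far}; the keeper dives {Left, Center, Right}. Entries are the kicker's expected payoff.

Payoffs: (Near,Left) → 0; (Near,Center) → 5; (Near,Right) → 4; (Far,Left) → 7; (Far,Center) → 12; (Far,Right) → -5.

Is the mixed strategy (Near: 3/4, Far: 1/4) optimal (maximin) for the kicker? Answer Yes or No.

Against Left this mix gives (3/4)·0 + (1/4)·7 = 7/4.
Against Center this mix gives (3/4)·5 + (1/4)·12 = 27/4.
Against Right this mix gives (3/4)·4 + (1/4)·(-5) = 7/4.
All of the keeper's active replies (Left, Right) yield 7/4, and no column does worse for the kicker. The mix makes the keeper indifferent and guarantees 7/4, so it is optimal.

Yes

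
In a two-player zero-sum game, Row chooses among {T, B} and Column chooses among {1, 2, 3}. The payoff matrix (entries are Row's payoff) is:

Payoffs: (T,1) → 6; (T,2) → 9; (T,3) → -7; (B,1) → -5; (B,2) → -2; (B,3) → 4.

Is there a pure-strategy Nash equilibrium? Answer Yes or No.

No

Row minima: T → -7, B → -5; maximin = -5.
Column maxima: 1 → 6, 2 → 9, 3 → 4; minimax = 4.
-5 ≠ 4, so no pure-strategy equilibrium exists.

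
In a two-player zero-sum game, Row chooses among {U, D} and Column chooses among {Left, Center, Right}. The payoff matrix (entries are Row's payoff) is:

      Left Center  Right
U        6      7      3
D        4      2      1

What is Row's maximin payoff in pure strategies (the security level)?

Row minima: U → 3, D → 1.
The best of these is 3.

3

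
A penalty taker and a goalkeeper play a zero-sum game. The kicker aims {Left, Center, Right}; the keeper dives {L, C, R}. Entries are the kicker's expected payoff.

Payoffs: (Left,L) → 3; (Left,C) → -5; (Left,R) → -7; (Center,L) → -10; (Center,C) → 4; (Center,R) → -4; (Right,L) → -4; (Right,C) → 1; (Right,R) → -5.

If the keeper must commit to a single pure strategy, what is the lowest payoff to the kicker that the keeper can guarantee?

-4

Column maxima: L → 3, C → 4, R → -4.
The smallest of these is -4.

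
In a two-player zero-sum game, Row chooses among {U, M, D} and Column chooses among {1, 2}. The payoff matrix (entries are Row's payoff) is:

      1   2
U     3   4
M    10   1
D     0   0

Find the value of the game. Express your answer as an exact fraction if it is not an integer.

37/10

Row minima: U → 3, M → 1, D → 0; maximin = 3.
Column maxima: 1 → 10, 2 → 4; minimax = 4.
3 ≠ 4, so there is no saddle point; optimal play is mixed.
D is strictly dominated by U, so Row never plays it.
On the remaining 2×2 (U, M vs 1, 2):
Let Row play U with probability p. Expected payoff against 1: 3p + 10(1−p) = −7p + 10; against 2: 4p + 1(1−p) = 3p + 1.
Setting these equal: −7p + 10 = 3p + 1 ⇒ −10p = -9 ⇒ p = 9/10, and the value is (-7)·(9/10) + 10 = 37/10.
For Column: with q = P(1), equating U's and M's payoffs gives −q + 4 = 9q + 1 ⇒ q = 3/10.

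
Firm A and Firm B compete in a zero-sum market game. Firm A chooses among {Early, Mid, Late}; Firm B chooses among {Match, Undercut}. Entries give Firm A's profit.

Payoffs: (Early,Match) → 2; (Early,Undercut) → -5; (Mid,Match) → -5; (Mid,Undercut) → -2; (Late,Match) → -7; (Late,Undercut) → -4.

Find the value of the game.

Row minima: Early → -5, Mid → -5, Late → -7; maximin = -5.
Column maxima: Match → 2, Undercut → -2; minimax = -2.
-5 ≠ -2, so there is no saddle point; optimal play is mixed.
Late is strictly dominated by Mid, so Firm A never plays it.
On the remaining 2×2 (Early, Mid vs Match, Undercut):
Let Firm A play Early with probability p. Expected payoff against Match: 2p + (-5)(1−p) = 7p − 5; against Undercut: (-5)p + (-2)(1−p) = −3p − 2.
Setting these equal: 7p − 5 = −3p − 2 ⇒ 10p = 3 ⇒ p = 3/10, and the value is (7)·(3/10) − 5 = -29/10.
For Firm B: with q = P(Match), equating Early's and Mid's payoffs gives 7q − 5 = −3q − 2 ⇒ q = 3/10.

-29/10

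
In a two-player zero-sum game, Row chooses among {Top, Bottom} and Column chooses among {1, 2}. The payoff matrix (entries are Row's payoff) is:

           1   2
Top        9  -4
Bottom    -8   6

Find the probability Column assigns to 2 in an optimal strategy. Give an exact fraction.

Row minima: Top → -4, Bottom → -8; maximin = -4.
Column maxima: 1 → 9, 2 → 6; minimax = 6.
-4 ≠ 6, so there is no saddle point; optimal play is mixed.
Let Row play Top with probability p. Expected payoff against 1: 9p + (-8)(1−p) = 17p − 8; against 2: (-4)p + 6(1−p) = −10p + 6.
Setting these equal: 17p − 8 = −10p + 6 ⇒ 27p = 14 ⇒ p = 14/27, and the value is (17)·(14/27) − 8 = 22/27.
For Column: with q = P(1), equating Top's and Bottom's payoffs gives 13q − 4 = −14q + 6 ⇒ q = 10/27.

17/27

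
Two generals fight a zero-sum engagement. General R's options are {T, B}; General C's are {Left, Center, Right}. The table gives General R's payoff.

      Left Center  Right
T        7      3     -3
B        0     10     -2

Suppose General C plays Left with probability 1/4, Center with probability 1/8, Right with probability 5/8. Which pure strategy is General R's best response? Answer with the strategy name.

Expected payoff of T: (1/4)·7 + (1/8)·3 + (5/8)·(-3) = 1/4.
Expected payoff of B: (1/4)·0 + (1/8)·10 + (5/8)·(-2) = 0.
The largest is 1/4, so General R's best response is T.

T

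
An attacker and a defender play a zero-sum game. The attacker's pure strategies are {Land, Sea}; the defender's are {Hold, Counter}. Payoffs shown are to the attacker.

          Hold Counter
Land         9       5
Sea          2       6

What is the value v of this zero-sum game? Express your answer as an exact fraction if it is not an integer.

Row minima: Land → 5, Sea → 2; maximin = 5.
Column maxima: Hold → 9, Counter → 6; minimax = 6.
5 ≠ 6, so there is no saddle point; optimal play is mixed.
Let the attacker play Land with probability p. Expected payoff against Hold: 9p + 2(1−p) = 7p + 2; against Counter: 5p + 6(1−p) = −p + 6.
Setting these equal: 7p + 2 = −p + 6 ⇒ 8p = 4 ⇒ p = 1/2, and the value is (7)·(1/2) + 2 = 11/2.
For the defender: with q = P(Hold), equating Land's and Sea's payoffs gives 4q + 5 = −4q + 6 ⇒ q = 1/8.

11/2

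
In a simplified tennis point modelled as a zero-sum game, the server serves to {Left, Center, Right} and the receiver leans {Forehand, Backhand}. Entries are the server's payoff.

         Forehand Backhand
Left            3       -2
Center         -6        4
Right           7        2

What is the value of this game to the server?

Row minima: Left → -2, Center → -6, Right → 2; maximin = 2.
Column maxima: Forehand → 7, Backhand → 4; minimax = 4.
2 ≠ 4, so there is no saddle point; optimal play is mixed.
Left is strictly dominated by Right, so the server never plays it.
On the remaining 2×2 (Center, Right vs Forehand, Backhand):
Let the server play Center with probability p. Expected payoff against Forehand: (-6)p + 7(1−p) = −13p + 7; against Backhand: 4p + 2(1−p) = 2p + 2.
Setting these equal: −13p + 7 = 2p + 2 ⇒ −15p = -5 ⇒ p = 1/3, and the value is (-13)·(1/3) + 7 = 8/3.
For the receiver: with q = P(Forehand), equating Center's and Right's payoffs gives −10q + 4 = 5q + 2 ⇒ q = 2/15.

8/3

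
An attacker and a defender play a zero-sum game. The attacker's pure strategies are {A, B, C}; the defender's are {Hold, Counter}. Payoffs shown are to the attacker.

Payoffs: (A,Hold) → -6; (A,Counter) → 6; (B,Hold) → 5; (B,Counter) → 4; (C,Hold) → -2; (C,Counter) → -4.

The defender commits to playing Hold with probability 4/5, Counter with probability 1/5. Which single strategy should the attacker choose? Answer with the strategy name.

B

Expected payoff of A: (4/5)·(-6) + (1/5)·6 = -18/5.
Expected payoff of B: (4/5)·5 + (1/5)·4 = 24/5.
Expected payoff of C: (4/5)·(-2) + (1/5)·(-4) = -12/5.
The largest is 24/5, so the attacker's best response is B.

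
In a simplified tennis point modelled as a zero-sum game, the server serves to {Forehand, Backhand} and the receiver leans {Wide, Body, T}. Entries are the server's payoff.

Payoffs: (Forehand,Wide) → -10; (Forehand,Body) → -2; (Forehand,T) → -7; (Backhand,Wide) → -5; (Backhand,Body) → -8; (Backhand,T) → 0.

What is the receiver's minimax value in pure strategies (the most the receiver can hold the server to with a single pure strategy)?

Column maxima: Wide → -5, Body → -2, T → 0.
The smallest of these is -5.

-5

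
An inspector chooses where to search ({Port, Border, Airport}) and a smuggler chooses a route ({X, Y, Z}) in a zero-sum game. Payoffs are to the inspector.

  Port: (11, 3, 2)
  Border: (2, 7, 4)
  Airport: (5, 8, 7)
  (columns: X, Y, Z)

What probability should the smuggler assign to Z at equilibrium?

Row minima: Port → 2, Border → 2, Airport → 5; maximin = 5.
Column maxima: X → 11, Y → 8, Z → 7; minimax = 7.
5 ≠ 7, so there is no saddle point; optimal play is mixed.
Border is strictly dominated by Airport, so the inspector never plays it.
Y is strictly dominated by Z (it gives the inspector strictly more in every row), so the smuggler never plays it.
On the remaining 2×2 (Port, Airport vs X, Z):
Let the inspector play Port with probability p. Expected payoff against X: 11p + 5(1−p) = 6p + 5; against Z: 2p + 7(1−p) = −5p + 7.
Setting these equal: 6p + 5 = −5p + 7 ⇒ 11p = 2 ⇒ p = 2/11, and the value is (6)·(2/11) + 5 = 67/11.
For the smuggler: with q = P(X), equating Port's and Airport's payoffs gives 9q + 2 = −2q + 7 ⇒ q = 5/11.

6/11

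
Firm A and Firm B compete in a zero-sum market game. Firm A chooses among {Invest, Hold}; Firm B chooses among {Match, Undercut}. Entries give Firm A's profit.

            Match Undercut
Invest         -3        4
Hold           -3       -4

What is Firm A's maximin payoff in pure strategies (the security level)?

Row minima: Invest → -3, Hold → -4.
The best of these is -3.

-3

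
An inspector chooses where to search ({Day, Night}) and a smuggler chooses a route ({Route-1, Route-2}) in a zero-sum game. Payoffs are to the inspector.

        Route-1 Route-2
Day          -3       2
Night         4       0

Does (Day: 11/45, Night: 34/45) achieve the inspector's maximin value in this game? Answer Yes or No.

No

Against Route-1 this mix gives (11/45)·(-3) + (34/45)·4 = 103/45.
Against Route-2 this mix gives (11/45)·2 + (34/45)·0 = 22/45.
The smuggler will play Route-2, holding the inspector to 22/45. Shifting weight toward the row that does better against Route-2 would raise this floor (the equalizing mix achieves 8/9 against both Route-2 and Route-1), so the proposed strategy is not optimal.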